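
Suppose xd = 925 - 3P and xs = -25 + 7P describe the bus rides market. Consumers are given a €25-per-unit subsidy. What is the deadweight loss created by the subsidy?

Deadweight loss = €656.25

Pre-subsidy: 925 - 3P = -25 + 7P gives P* = 95, x* = 640.
With the rebate, buyers effectively pay Pb = Ps − 25, where Ps is the price sellers receive.
Demand in terms of Ps becomes xd = 925 − 3(Ps − 25) = 1000 - 3Ps. Setting this equal to supply: 1000 - 3Ps = -25 + 7Ps, so Ps = 102.5.
Buyers pay Pb = 102.5 − 25 = 77.5; x' = -25 + 7·102.5 = 692.5.
The subsidy expands output by 692.5 − 640 = 52.5 past the efficient level; on those units the gap between marginal cost and willingness to pay runs from 0 up to 25.
DWL = ½ × 25 × 52.5 = 656.25.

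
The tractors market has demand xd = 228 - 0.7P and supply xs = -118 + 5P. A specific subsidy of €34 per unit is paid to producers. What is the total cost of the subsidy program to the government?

Government cost = 399976/57

Pre-subsidy: 228 - 0.7P = -118 + 5P gives P* = 3460/57, x* = 10574/57.
With the subsidy, sellers receive Ps = Pb + 34 for each unit, where Pb is the price buyers pay.
Supply in terms of Pb becomes xs = -118 + 5(Pb + 34) = 52 + 5Pb. Setting this equal to demand: 228 - 0.7Pb = 52 + 5Pb, so Pb = 1760/57.
Sellers receive Ps = 1760/57 + 34 = 3698/57; x' = 228 − 0.7·(1760/57) = 11764/57.
Government outlay = subsidy × quantity = 34 × 11764/57 = 399976/57.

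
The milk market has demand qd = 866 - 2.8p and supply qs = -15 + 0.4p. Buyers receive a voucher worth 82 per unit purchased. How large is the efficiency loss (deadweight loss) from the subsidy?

Pre-subsidy: 866 - 2.8p = -15 + 0.4p gives p* = 275.3125, q* = 95.125.
With the rebate, buyers effectively pay pb = ps − 82, where ps is the price sellers receive.
Demand in terms of ps becomes qd = 866 − 2.8(ps − 82) = 1095.6 - 2.8ps. Setting this equal to supply: 1095.6 - 2.8ps = -15 + 0.4ps, so ps = 347.0625.
Buyers pay pb = 347.0625 − 82 = 265.0625; q' = -15 + 0.4·347.0625 = 123.825.
The subsidy expands output by 123.825 − 95.125 = 28.7 past the efficient level; on those units the gap between marginal cost and willingness to pay runs from 0 up to 82.
DWL = ½ × 82 × 28.7 = 1176.7.

Deadweight loss = 1176.7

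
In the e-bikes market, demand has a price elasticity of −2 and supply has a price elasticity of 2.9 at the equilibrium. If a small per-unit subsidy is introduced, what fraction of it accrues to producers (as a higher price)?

Producer share = 20/49

For a small subsidy around the equilibrium, the benefit split depends on the relative slopes, which at a point are proportional to the elasticities.
Buyer share = εs/(εs + |εd|) = 2.9/(2.9 + 2) = 29/49; seller share = |εd|/(εs + |εd|) = 20/49.
So producers capture 20/49 of the subsidy.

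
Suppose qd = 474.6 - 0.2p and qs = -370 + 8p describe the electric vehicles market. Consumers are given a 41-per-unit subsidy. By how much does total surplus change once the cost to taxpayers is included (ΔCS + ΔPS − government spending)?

Pre-subsidy: 474.6 - 0.2p = -370 + 8p gives p* = 103, q* = 454.
With the rebate, buyers effectively pay pb = ps − 41, where ps is the price sellers receive.
Demand in terms of ps becomes qd = 474.6 − 0.2(ps − 41) = 482.8 - 0.2ps. Setting this equal to supply: 482.8 - 0.2ps = -370 + 8ps, so ps = 104.
Buyers pay pb = 104 − 41 = 63; q' = -370 + 8·104 = 462.
ΔCS = ½(454 + 462)(103 − 63) = 18320; ΔPS = ½(454 + 462)(104 − 103) = 458.
Government spending = 41 × 462 = 18942.
Net change = 18320 + 458 − 18942 = -164. The loss equals the DWL triangle ½·41·8.

Net change in total surplus = -164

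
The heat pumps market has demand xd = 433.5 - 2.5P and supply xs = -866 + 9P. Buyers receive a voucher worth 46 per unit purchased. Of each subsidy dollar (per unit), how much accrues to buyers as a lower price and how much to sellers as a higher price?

Buyers gain 36 per unit; sellers gain 10 per unit

Pre-subsidy: 433.5 - 2.5P = -866 + 9P gives P* = 113, x* = 151.
With the rebate, buyers effectively pay Pb = Ps − 46, where Ps is the price sellers receive.
Demand in terms of Ps becomes xd = 433.5 − 2.5(Ps − 46) = 548.5 - 2.5Ps. Setting this equal to supply: 548.5 - 2.5Ps = -866 + 9Ps, so Ps = 123.
Buyers pay Pb = 123 − 46 = 77; x' = -866 + 9·123 = 241.
Buyers' price falls by P* − Pb = 113 − 77 = 36; sellers' price rises by Ps − P* = 123 − 113 = 10.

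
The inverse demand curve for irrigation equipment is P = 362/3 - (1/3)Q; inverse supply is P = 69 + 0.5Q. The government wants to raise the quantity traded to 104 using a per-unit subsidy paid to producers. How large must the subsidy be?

At Q = 104, from the demand curve buyers pay Pb = 362/3 − (1/3)·104 = 86; from the supply curve sellers need Ps = 69 + 0.5·104 = 121.
The subsidy must fill the gap: s = Ps − Pb = 121 − 86 = 35.

Required subsidy s = 35 per unit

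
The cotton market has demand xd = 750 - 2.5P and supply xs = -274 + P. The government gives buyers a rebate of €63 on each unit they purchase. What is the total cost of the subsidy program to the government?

Pre-subsidy: 750 - 2.5P = -274 + P gives P* = 2048/7, x* = 130/7.
With the rebate, buyers effectively pay Pb = Ps − 63, where Ps is the price sellers receive.
Demand in terms of Ps becomes xd = 750 − 2.5(Ps − 63) = 907.5 - 2.5Ps. Setting this equal to supply: 907.5 - 2.5Ps = -274 + Ps, so Ps = 2363/7.
Buyers pay Pb = 2363/7 − 63 = 1922/7; x' = -274 + 1·(2363/7) = 445/7.
Government outlay = subsidy × quantity = 63 × 445/7 = 4005.

Government cost = €4005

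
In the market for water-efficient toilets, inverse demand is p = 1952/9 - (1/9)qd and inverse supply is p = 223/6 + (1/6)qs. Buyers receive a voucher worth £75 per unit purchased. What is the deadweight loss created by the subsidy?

Pre-subsidy: 1952/9 - (1/9)q = 223/6 + (1/6)q gives q* = 647 and p* = 145.
With the rebate, buyers effectively pay pb = ps − 75, where ps is the price sellers receive.
On the curves, pb = 1952/9 - (1/9)q and ps = 223/6 + (1/6)q; the wedge ps − pb = 75 gives 223/6 + (1/6)q − (1952/9 - (1/9)q) = 75, so q' = 917.
Then pb = 1952/9 − (1/9)·917 = 115 and ps = 223/6 + (1/6)·917 = 190.
The subsidy expands output by 917 − 647 = 270 past the efficient level; on those units the gap between marginal cost and willingness to pay runs from 0 up to 75.
DWL = ½ × 75 × 270 = 10125.

Deadweight loss = £10125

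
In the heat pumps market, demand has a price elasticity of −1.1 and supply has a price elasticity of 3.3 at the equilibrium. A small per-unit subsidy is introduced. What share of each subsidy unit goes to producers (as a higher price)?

For a small subsidy around the equilibrium, the benefit split depends on the relative slopes, which at a point are proportional to the elasticities.
Buyer share = εs/(εs + |εd|) = 3.3/(3.3 + 1.1) = 0.75; seller share = |εd|/(εs + |εd|) = 0.25.
So producers capture 0.25 of the subsidy.

Producer share = 0.25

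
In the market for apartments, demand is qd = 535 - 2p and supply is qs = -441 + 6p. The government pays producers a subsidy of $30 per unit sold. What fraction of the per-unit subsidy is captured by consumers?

Consumer share = 0.75

Pre-subsidy: 535 - 2p = -441 + 6p gives p* = 122, q* = 291.
With the subsidy, sellers receive ps = pb + 30 for each unit, where pb is the price buyers pay.
Supply in terms of pb becomes qs = -441 + 6(pb + 30) = -261 + 6pb. Setting this equal to demand: 535 - 2pb = -261 + 6pb, so pb = 99.5.
Sellers receive ps = 99.5 + 30 = 129.5; q' = 535 − 2·99.5 = 336.
Buyers' price falls by p* − pb = 122 − 99.5 = 22.5; sellers' price rises by ps − p* = 129.5 − 122 = 7.5.
So consumers capture 22.5/30 = 0.75 of each unit of subsidy.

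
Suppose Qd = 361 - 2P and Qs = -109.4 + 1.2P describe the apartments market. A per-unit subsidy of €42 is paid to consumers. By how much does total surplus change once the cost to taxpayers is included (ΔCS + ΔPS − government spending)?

Net change in total surplus = -€661.5

Pre-subsidy: 361 - 2P = -109.4 + 1.2P gives P* = 147, Q* = 67.
With the rebate, buyers effectively pay Pb = Ps − 42, where Ps is the price sellers receive.
Demand in terms of Ps becomes Qd = 361 − 2(Ps − 42) = 445 - 2Ps. Setting this equal to supply: 445 - 2Ps = -109.4 + 1.2Ps, so Ps = 173.25.
Buyers pay Pb = 173.25 − 42 = 131.25; Q' = -109.4 + 1.2·173.25 = 98.5.
ΔCS = ½(67 + 98.5)(147 − 131.25) = 1303.3125; ΔPS = ½(67 + 98.5)(173.25 − 147) = 2172.1875.
Government spending = 42 × 98.5 = 4137.
Net change = 1303.3125 + 2172.1875 − 4137 = -661.5. The loss equals the DWL triangle ½·42·31.5.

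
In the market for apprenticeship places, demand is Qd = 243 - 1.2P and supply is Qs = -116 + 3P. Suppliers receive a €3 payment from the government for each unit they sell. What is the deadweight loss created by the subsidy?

Deadweight loss = 27/7

Pre-subsidy: 243 - 1.2P = -116 + 3P gives P* = 1795/21, Q* = 983/7.
With the subsidy, sellers receive Ps = Pb + 3 for each unit, where Pb is the price buyers pay.
Supply in terms of Pb becomes Qs = -116 + 3(Pb + 3) = -107 + 3Pb. Setting this equal to demand: 243 - 1.2Pb = -107 + 3Pb, so Pb = 250/3.
Sellers receive Ps = 250/3 + 3 = 259/3; Q' = 243 − 1.2·(250/3) = 143.
The subsidy expands output by 143 − 983/7 = 18/7 past the efficient level; on those units the gap between marginal cost and willingness to pay runs from 0 up to 3.
DWL = ½ × 3 × 18/7 = 27/7.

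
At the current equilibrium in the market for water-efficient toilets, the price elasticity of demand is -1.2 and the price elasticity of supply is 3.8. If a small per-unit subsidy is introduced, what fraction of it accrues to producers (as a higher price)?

Producer share = 0.24

For a small subsidy around the equilibrium, the benefit split depends on the relative slopes, which at a point are proportional to the elasticities.
Buyer share = εs/(εs + |εd|) = 3.8/(3.8 + 1.2) = 0.76; seller share = |εd|/(εs + |εd|) = 0.24.
So producers capture 0.24 of the subsidy.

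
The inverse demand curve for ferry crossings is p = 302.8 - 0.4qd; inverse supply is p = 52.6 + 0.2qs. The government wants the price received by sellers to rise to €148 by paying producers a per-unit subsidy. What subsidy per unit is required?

At a seller price of 148, quantity supplied is -263 + 5·148 = 477.
Buyers absorb 477 only when they pay pb = 302.8 − 0.4·477 = 112.
s = ps − pb = 148 − 112 = 36.

Required subsidy s = €36 per unit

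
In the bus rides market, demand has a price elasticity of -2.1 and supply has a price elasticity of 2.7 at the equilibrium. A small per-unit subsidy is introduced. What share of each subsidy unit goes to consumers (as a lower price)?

Consumer share = 0.5625

For a small subsidy around the equilibrium, the benefit split depends on the relative slopes, which at a point are proportional to the elasticities.
Buyer share = εs/(εs + |εd|) = 2.7/(2.7 + 2.1) = 0.5625; seller share = |εd|/(εs + |εd|) = 0.4375.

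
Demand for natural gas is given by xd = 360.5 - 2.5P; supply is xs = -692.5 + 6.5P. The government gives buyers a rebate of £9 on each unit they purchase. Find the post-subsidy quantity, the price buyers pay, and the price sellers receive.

Pre-subsidy: 360.5 - 2.5P = -692.5 + 6.5P gives P* = 117, x* = 68.
With the rebate, buyers effectively pay Pb = Ps − 9, where Ps is the price sellers receive.
Demand in terms of Ps becomes xd = 360.5 − 2.5(Ps − 9) = 383 - 2.5Ps. Setting this equal to supply: 383 - 2.5Ps = -692.5 + 6.5Ps, so Ps = 119.5.
Buyers pay Pb = 119.5 − 9 = 110.5; x' = -692.5 + 6.5·119.5 = 84.25.

x' = 84.25; buyers pay £110.5; sellers receive £119.5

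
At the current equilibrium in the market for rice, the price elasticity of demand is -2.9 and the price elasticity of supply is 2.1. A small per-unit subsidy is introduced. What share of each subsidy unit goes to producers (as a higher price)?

For a small subsidy around the equilibrium, the benefit split depends on the relative slopes, which at a point are proportional to the elasticities.
Buyer share = εs/(εs + |εd|) = 2.1/(2.1 + 2.9) = 0.42; seller share = |εd|/(εs + |εd|) = 0.58.
So producers capture 0.58 of the subsidy.

Producer share = 0.58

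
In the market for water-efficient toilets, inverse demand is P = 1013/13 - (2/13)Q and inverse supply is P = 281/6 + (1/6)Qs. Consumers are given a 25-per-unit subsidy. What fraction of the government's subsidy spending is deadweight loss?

DWL / government spending = 39/175

Pre-subsidy: 1013/13 - (2/13)Q = 281/6 + (1/6)Q gives Q* = 97 and P* = 63.
With the rebate, buyers effectively pay Pb = Ps − 25, where Ps is the price sellers receive.
On the curves, Pb = 1013/13 - (2/13)Q and Ps = 281/6 + (1/6)Q; the wedge Ps − Pb = 25 gives 281/6 + (1/6)Q − (1013/13 - (2/13)Q) = 25, so Q' = 175.
Then Pb = 1013/13 − (2/13)·175 = 51 and Ps = 281/6 + (1/6)·175 = 76.
ΔCS = ½(97 + 175)(63 − 51) = 1632; ΔPS = ½(97 + 175)(76 − 63) = 1768.
Government spending = 25 × 175 = 4375.
DWL = ½ × 25 × (175 − 97) = 975; fraction = 975 / 4375 = 39/175.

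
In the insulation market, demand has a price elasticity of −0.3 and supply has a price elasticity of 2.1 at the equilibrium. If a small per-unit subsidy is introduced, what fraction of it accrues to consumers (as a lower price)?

Consumer share = 0.875

For a small subsidy around the equilibrium, the benefit split depends on the relative slopes, which at a point are proportional to the elasticities.
Buyer share = εs/(εs + |εd|) = 2.1/(2.1 + 0.3) = 0.875; seller share = |εd|/(εs + |εd|) = 0.125.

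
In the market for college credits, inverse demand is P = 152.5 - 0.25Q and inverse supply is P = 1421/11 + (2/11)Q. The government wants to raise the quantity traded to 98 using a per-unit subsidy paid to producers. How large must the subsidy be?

At Q = 98, from the demand curve buyers pay Pb = 152.5 − 0.25·98 = 128; from the supply curve sellers need Ps = 1421/11 + (2/11)·98 = 147.
The subsidy must fill the gap: s = Ps − Pb = 147 − 128 = 19.

Required subsidy s = 19 per unit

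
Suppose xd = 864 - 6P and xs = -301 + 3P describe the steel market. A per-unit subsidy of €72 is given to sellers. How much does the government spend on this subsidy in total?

Government cost = €16656

Pre-subsidy: 864 - 6P = -301 + 3P gives P* = 1165/9, x* = 262/3.
With the subsidy, sellers receive Ps = Pb + 72 for each unit, where Pb is the price buyers pay.
Supply in terms of Pb becomes xs = -301 + 3(Pb + 72) = -85 + 3Pb. Setting this equal to demand: 864 - 6Pb = -85 + 3Pb, so Pb = 949/9.
Sellers receive Ps = 949/9 + 72 = 1597/9; x' = 864 − 6·(949/9) = 694/3.
Government outlay = subsidy × quantity = 72 × 694/3 = 16656.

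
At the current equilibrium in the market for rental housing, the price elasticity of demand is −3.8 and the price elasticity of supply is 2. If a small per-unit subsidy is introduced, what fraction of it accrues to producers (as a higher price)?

Producer share = 19/29

For a small subsidy around the equilibrium, the benefit split depends on the relative slopes, which at a point are proportional to the elasticities.
Buyer share = εs/(εs + |εd|) = 2/(2 + 3.8) = 10/29; seller share = |εd|/(εs + |εd|) = 19/29.
So producers capture 19/29 of the subsidy.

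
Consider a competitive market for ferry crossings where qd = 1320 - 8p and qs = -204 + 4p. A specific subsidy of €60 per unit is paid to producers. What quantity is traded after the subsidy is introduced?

Pre-subsidy: 1320 - 8p = -204 + 4p gives p* = 127, q* = 304.
With the subsidy, sellers receive ps = pb + 60 for each unit, where pb is the price buyers pay.
Supply in terms of pb becomes qs = -204 + 4(pb + 60) = 36 + 4pb. Setting this equal to demand: 1320 - 8pb = 36 + 4pb, so pb = 107.
Sellers receive ps = 107 + 60 = 167; q' = 1320 − 8·107 = 464.

q' = 464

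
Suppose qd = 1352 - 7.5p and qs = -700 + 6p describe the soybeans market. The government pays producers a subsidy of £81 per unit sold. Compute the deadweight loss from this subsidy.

Pre-subsidy: 1352 - 7.5p = -700 + 6p gives p* = 152, q* = 212.
With the subsidy, sellers receive ps = pb + 81 for each unit, where pb is the price buyers pay.
Supply in terms of pb becomes qs = -700 + 6(pb + 81) = -214 + 6pb. Setting this equal to demand: 1352 - 7.5pb = -214 + 6pb, so pb = 116.
Sellers receive ps = 116 + 81 = 197; q' = 1352 − 7.5·116 = 482.
The subsidy expands output by 482 − 212 = 270 past the efficient level; on those units the gap between marginal cost and willingness to pay runs from 0 up to 81.
DWL = ½ × 81 × 270 = 10935.

Deadweight loss = £10935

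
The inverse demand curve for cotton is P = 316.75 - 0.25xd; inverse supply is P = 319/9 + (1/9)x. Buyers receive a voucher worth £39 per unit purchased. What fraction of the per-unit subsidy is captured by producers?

Producer share = 4/13

Pre-subsidy: 316.75 - 0.25x = 319/9 + (1/9)x gives x* = 779 and P* = 122.
With the rebate, buyers effectively pay Pb = Ps − 39, where Ps is the price sellers receive.
On the curves, Pb = 316.75 - 0.25x and Ps = 319/9 + (1/9)x; the wedge Ps − Pb = 39 gives 319/9 + (1/9)x − (316.75 - 0.25x) = 39, so x' = 887.
Then Pb = 316.75 − 0.25·887 = 95 and Ps = 319/9 + (1/9)·887 = 134.
Buyers' price falls by P* − Pb = 122 − 95 = 27; sellers' price rises by Ps − P* = 134 − 122 = 12.
So producers capture 12/39 = 4/13 of each unit of subsidy.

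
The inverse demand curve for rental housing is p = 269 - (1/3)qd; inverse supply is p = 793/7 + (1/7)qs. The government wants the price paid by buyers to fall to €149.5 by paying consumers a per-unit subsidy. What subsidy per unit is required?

Required subsidy s = €15 per unit

At a buyer price of 149.5, quantity demanded is 807 − 3·149.5 = 358.5.
Sellers supply 358.5 only when they receive ps = 793/7 + (1/7)·358.5 = 164.5.
s = ps − pb = 164.5 − 149.5 = 15.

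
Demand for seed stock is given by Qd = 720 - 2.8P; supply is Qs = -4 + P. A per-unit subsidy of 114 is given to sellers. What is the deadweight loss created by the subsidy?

Pre-subsidy: 720 - 2.8P = -4 + P gives P* = 3620/19, Q* = 3544/19.
With the subsidy, sellers receive Ps = Pb + 114 for each unit, where Pb is the price buyers pay.
Supply in terms of Pb becomes Qs = -4 + 1(Pb + 114) = 110 + Pb. Setting this equal to demand: 720 - 2.8Pb = 110 + Pb, so Pb = 3050/19.
Sellers receive Ps = 3050/19 + 114 = 5216/19; Q' = 720 − 2.8·(3050/19) = 5140/19.
The subsidy expands output by 5140/19 − 3544/19 = 84 past the efficient level; on those units the gap between marginal cost and willingness to pay runs from 0 up to 114.
DWL = ½ × 114 × 84 = 4788.

Deadweight loss = 4788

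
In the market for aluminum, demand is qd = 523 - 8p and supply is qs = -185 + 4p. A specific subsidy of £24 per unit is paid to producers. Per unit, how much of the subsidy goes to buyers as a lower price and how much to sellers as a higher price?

Pre-subsidy: 523 - 8p = -185 + 4p gives p* = 59, q* = 51.
With the subsidy, sellers receive ps = pb + 24 for each unit, where pb is the price buyers pay.
Supply in terms of pb becomes qs = -185 + 4(pb + 24) = -89 + 4pb. Setting this equal to demand: 523 - 8pb = -89 + 4pb, so pb = 51.
Sellers receive ps = 51 + 24 = 75; q' = 523 − 8·51 = 115.
Buyers' price falls by p* − pb = 59 − 51 = 8; sellers' price rises by ps − p* = 75 − 59 = 16.

Buyers gain £8 per unit; sellers gain £16 per unit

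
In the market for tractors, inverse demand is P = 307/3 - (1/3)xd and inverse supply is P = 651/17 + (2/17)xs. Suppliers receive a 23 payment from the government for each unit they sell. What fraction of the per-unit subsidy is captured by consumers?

Consumer share = 17/23

Pre-subsidy: 307/3 - (1/3)x = 651/17 + (2/17)x gives x* = 142 and P* = 55.
With the subsidy, sellers receive Ps = Pb + 23 for each unit, where Pb is the price buyers pay.
On the curves, Pb = 307/3 - (1/3)x and Ps = 651/17 + (2/17)x; the wedge Ps − Pb = 23 gives 651/17 + (2/17)x − (307/3 - (1/3)x) = 23, so x' = 193.
Then Pb = 307/3 − (1/3)·193 = 38 and Ps = 651/17 + (2/17)·193 = 61.
Buyers' price falls by P* − Pb = 55 − 38 = 17; sellers' price rises by Ps − P* = 61 − 55 = 6.
So consumers capture 17/23 = 17/23 of each unit of subsidy.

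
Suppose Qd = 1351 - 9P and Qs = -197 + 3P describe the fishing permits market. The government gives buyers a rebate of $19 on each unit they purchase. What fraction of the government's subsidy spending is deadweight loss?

DWL / government spending = 9/98

Pre-subsidy: 1351 - 9P = -197 + 3P gives P* = 129, Q* = 190.
With the rebate, buyers effectively pay Pb = Ps − 19, where Ps is the price sellers receive.
Demand in terms of Ps becomes Qd = 1351 − 9(Ps − 19) = 1522 - 9Ps. Setting this equal to supply: 1522 - 9Ps = -197 + 3Ps, so Ps = 143.25.
Buyers pay Pb = 143.25 − 19 = 124.25; Q' = -197 + 3·143.25 = 232.75.
ΔCS = ½(190 + 232.75)(129 − 124.25) = 1004.03125; ΔPS = ½(190 + 232.75)(143.25 − 129) = 3012.09375.
Government spending = 19 × 232.75 = 4422.25.
DWL = ½ × 19 × (232.75 − 190) = 406.125; fraction = 406.125 / 4422.25 = 9/98.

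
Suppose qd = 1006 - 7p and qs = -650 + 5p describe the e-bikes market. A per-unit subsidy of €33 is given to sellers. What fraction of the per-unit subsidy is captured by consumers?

Consumer share = 5/12

Pre-subsidy: 1006 - 7p = -650 + 5p gives p* = 138, q* = 40.
With the subsidy, sellers receive ps = pb + 33 for each unit, where pb is the price buyers pay.
Supply in terms of pb becomes qs = -650 + 5(pb + 33) = -485 + 5pb. Setting this equal to demand: 1006 - 7pb = -485 + 5pb, so pb = 124.25.
Sellers receive ps = 124.25 + 33 = 157.25; q' = 1006 − 7·124.25 = 136.25.
Buyers' price falls by p* − pb = 138 − 124.25 = 13.75; sellers' price rises by ps − p* = 157.25 − 138 = 19.25.
So consumers capture 13.75/33 = 5/12 of each unit of subsidy.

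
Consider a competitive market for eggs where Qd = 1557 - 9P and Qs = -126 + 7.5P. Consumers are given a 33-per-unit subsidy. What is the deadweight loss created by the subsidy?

Pre-subsidy: 1557 - 9P = -126 + 7.5P gives P* = 102, Q* = 639.
With the rebate, buyers effectively pay Pb = Ps − 33, where Ps is the price sellers receive.
Demand in terms of Ps becomes Qd = 1557 − 9(Ps − 33) = 1854 - 9Ps. Setting this equal to supply: 1854 - 9Ps = -126 + 7.5Ps, so Ps = 120.
Buyers pay Pb = 120 − 33 = 87; Q' = -126 + 7.5·120 = 774.
The subsidy expands output by 774 − 639 = 135 past the efficient level; on those units the gap between marginal cost and willingness to pay runs from 0 up to 33.
DWL = ½ × 33 × 135 = 2227.5.

Deadweight loss = 2227.5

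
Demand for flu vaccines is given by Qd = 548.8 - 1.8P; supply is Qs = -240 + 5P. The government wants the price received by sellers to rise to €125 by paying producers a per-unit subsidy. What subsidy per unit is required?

Required subsidy s = €34 per unit

At a seller price of 125, quantity supplied is -240 + 5·125 = 385.
Buyers absorb 385 only when they pay Pb with 548.8 − 1.8·Pb = 385, i.e. Pb = 91.
s = Ps − Pb = 125 − 91 = 34.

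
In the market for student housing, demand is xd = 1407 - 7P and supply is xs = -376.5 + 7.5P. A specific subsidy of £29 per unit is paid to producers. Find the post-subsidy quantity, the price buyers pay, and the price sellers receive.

x' = 651; buyers pay £108; sellers receive £137

Pre-subsidy: 1407 - 7P = -376.5 + 7.5P gives P* = 123, x* = 546.
With the subsidy, sellers receive Ps = Pb + 29 for each unit, where Pb is the price buyers pay.
Supply in terms of Pb becomes xs = -376.5 + 7.5(Pb + 29) = -159 + 7.5Pb. Setting this equal to demand: 1407 - 7Pb = -159 + 7.5Pb, so Pb = 108.
Sellers receive Ps = 108 + 29 = 137; x' = 1407 − 7·108 = 651.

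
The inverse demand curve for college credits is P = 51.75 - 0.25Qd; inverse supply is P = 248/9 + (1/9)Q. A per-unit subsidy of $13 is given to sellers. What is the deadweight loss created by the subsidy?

Pre-subsidy: 51.75 - 0.25Q = 248/9 + (1/9)Q gives Q* = 67 and P* = 35.
With the subsidy, sellers receive Ps = Pb + 13 for each unit, where Pb is the price buyers pay.
On the curves, Pb = 51.75 - 0.25Q and Ps = 248/9 + (1/9)Q; the wedge Ps − Pb = 13 gives 248/9 + (1/9)Q − (51.75 - 0.25Q) = 13, so Q' = 103.
Then Pb = 51.75 − 0.25·103 = 26 and Ps = 248/9 + (1/9)·103 = 39.
The subsidy expands output by 103 − 67 = 36 past the efficient level; on those units the gap between marginal cost and willingness to pay runs from 0 up to 13.
DWL = ½ × 13 × 36 = 234.

Deadweight loss = $234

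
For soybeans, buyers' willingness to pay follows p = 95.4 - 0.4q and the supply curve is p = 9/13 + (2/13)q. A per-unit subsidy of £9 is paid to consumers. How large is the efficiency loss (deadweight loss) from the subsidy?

Deadweight loss = £73.125

Pre-subsidy: 95.4 - 0.4q = 9/13 + (2/13)q gives q* = 171 and p* = 27.
With the rebate, buyers effectively pay pb = ps − 9, where ps is the price sellers receive.
On the curves, pb = 95.4 - 0.4q and ps = 9/13 + (2/13)q; the wedge ps − pb = 9 gives 9/13 + (2/13)q − (95.4 - 0.4q) = 9, so q' = 187.25.
Then pb = 95.4 − 0.4·187.25 = 20.5 and ps = 9/13 + (2/13)·187.25 = 29.5.
The subsidy expands output by 187.25 − 171 = 16.25 past the efficient level; on those units the gap between marginal cost and willingness to pay runs from 0 up to 9.
DWL = ½ × 9 × 16.25 = 73.125.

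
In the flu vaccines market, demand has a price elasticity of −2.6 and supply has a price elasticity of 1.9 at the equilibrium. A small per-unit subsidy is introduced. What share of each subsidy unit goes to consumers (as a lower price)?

For a small subsidy around the equilibrium, the benefit split depends on the relative slopes, which at a point are proportional to the elasticities.
Buyer share = εs/(εs + |εd|) = 1.9/(1.9 + 2.6) = 19/45; seller share = |εd|/(εs + |εd|) = 26/45.

Consumer share = 19/45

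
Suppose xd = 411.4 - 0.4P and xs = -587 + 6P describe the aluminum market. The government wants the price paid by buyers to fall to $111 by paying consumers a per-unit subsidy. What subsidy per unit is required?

At a buyer price of 111, quantity demanded is 411.4 − 0.4·111 = 367.
Sellers supply 367 only when they receive Ps with -587 + 6·Ps = 367, i.e. Ps = 159.
s = Ps − Pb = 159 − 111 = 48.

Required subsidy s = $48 per unit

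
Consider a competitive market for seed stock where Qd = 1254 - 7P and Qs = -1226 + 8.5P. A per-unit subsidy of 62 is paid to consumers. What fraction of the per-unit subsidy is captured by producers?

Pre-subsidy: 1254 - 7P = -1226 + 8.5P gives P* = 160, Q* = 134.
With the rebate, buyers effectively pay Pb = Ps − 62, where Ps is the price sellers receive.
Demand in terms of Ps becomes Qd = 1254 − 7(Ps − 62) = 1688 - 7Ps. Setting this equal to supply: 1688 - 7Ps = -1226 + 8.5Ps, so Ps = 188.
Buyers pay Pb = 188 − 62 = 126; Q' = -1226 + 8.5·188 = 372.
Buyers' price falls by P* − Pb = 160 − 126 = 34; sellers' price rises by Ps − P* = 188 − 160 = 28.
So producers capture 28/62 = 14/31 of each unit of subsidy.

Producer share = 14/31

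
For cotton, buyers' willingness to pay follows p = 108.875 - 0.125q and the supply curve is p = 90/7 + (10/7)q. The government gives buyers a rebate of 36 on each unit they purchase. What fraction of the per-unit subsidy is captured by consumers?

Consumer share = 7/87

Pre-subsidy: 108.875 - 0.125q = 90/7 + (10/7)q gives q* = 5377/87 and p* = 8800/87.
With the rebate, buyers effectively pay pb = ps − 36, where ps is the price sellers receive.
On the curves, pb = 108.875 - 0.125q and ps = 90/7 + (10/7)q; the wedge ps − pb = 36 gives 90/7 + (10/7)q − (108.875 - 0.125q) = 36, so q' = 7393/87.
Then pb = 108.875 − 0.125·(7393/87) = 8548/87 and ps = 90/7 + (10/7)·(7393/87) = 11680/87.
Buyers' price falls by p* − pb = 8800/87 − 8548/87 = 84/29; sellers' price rises by ps − p* = 11680/87 − 8800/87 = 960/29.
So consumers capture (84/29)/36 = 7/87 of each unit of subsidy.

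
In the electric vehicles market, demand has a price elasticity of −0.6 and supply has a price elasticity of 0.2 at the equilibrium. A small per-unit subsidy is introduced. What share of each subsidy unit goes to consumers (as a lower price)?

Consumer share = 0.25

For a small subsidy around the equilibrium, the benefit split depends on the relative slopes, which at a point are proportional to the elasticities.
Buyer share = εs/(εs + |εd|) = 0.2/(0.2 + 0.6) = 0.25; seller share = |εd|/(εs + |εd|) = 0.75.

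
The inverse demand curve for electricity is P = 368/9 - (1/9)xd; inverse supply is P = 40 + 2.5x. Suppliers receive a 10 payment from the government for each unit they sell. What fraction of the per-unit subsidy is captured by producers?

Producer share = 45/47

Pre-subsidy: 368/9 - (1/9)x = 40 + 2.5x gives x* = 16/47 and P* = 1920/47.
With the subsidy, sellers receive Ps = Pb + 10 for each unit, where Pb is the price buyers pay.
On the curves, Pb = 368/9 - (1/9)x and Ps = 40 + 2.5x; the wedge Ps − Pb = 10 gives 40 + 2.5x − (368/9 - (1/9)x) = 10, so x' = 196/47.
Then Pb = 368/9 − (1/9)·(196/47) = 1900/47 and Ps = 40 + 2.5·(196/47) = 2370/47.
Buyers' price falls by P* − Pb = 1920/47 − 1900/47 = 20/47; sellers' price rises by Ps − P* = 2370/47 − 1920/47 = 450/47.
So producers capture (450/47)/10 = 45/47 of each unit of subsidy.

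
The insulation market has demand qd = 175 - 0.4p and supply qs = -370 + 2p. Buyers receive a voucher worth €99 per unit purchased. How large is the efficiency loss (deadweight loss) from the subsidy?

Pre-subsidy: 175 - 0.4p = -370 + 2p gives p* = 2725/12, q* = 505/6.
With the rebate, buyers effectively pay pb = ps − 99, where ps is the price sellers receive.
Demand in terms of ps becomes qd = 175 − 0.4(ps − 99) = 214.6 - 0.4ps. Setting this equal to supply: 214.6 - 0.4ps = -370 + 2ps, so ps = 2923/12.
Buyers pay pb = 2923/12 − 99 = 1735/12; q' = -370 + 2·(2923/12) = 703/6.
The subsidy expands output by 703/6 − 505/6 = 33 past the efficient level; on those units the gap between marginal cost and willingness to pay runs from 0 up to 99.
DWL = ½ × 99 × 33 = 1633.5.

Deadweight loss = €1633.5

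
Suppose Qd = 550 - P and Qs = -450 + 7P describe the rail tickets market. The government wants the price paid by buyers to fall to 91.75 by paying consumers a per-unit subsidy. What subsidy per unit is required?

At a buyer price of 91.75, quantity demanded is 550 − 1·91.75 = 458.25.
Sellers supply 458.25 only when they receive Ps with -450 + 7·Ps = 458.25, i.e. Ps = 129.75.
s = Ps − Pb = 129.75 − 91.75 = 38.

Required subsidy s = 38 per unit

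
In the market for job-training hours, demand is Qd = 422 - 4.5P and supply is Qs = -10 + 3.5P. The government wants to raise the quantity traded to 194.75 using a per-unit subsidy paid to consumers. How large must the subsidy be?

At Q = 194.75, invert demand for the buyer price: Pb = (422 − 194.75)/4.5 = 50.5; invert supply for the seller price: Ps = (194.75 − (-10))/3.5 = 58.5.
The subsidy must fill the gap: s = Ps − Pb = 58.5 − 50.5 = 8.

Required subsidy s = 8 per unit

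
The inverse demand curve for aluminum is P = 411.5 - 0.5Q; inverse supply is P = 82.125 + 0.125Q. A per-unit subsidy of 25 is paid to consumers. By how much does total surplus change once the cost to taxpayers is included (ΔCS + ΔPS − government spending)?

Pre-subsidy: 411.5 - 0.5Q = 82.125 + 0.125Q gives Q* = 527 and P* = 148.
With the rebate, buyers effectively pay Pb = Ps − 25, where Ps is the price sellers receive.
On the curves, Pb = 411.5 - 0.5Q and Ps = 82.125 + 0.125Q; the wedge Ps − Pb = 25 gives 82.125 + 0.125Q − (411.5 - 0.5Q) = 25, so Q' = 567.
Then Pb = 411.5 − 0.5·567 = 128 and Ps = 82.125 + 0.125·567 = 153.
ΔCS = ½(527 + 567)(148 − 128) = 10940; ΔPS = ½(527 + 567)(153 − 148) = 2735.
Government spending = 25 × 567 = 14175.
Net change = 10940 + 2735 − 14175 = -500. The loss equals the DWL triangle ½·25·40.

Net change in total surplus = -500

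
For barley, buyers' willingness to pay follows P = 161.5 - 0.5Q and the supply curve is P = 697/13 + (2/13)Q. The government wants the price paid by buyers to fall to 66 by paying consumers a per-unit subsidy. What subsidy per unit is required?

Required subsidy s = 17 per unit

At a buyer price of 66, quantity demanded is 323 − 2·66 = 191.
Sellers supply 191 only when they receive Ps = 697/13 + (2/13)·191 = 83.
s = Ps − Pb = 83 − 66 = 17.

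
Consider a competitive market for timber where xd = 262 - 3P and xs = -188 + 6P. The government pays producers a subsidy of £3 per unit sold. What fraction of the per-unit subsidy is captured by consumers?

Consumer share = 2/3

Pre-subsidy: 262 - 3P = -188 + 6P gives P* = 50, x* = 112.
With the subsidy, sellers receive Ps = Pb + 3 for each unit, where Pb is the price buyers pay.
Supply in terms of Pb becomes xs = -188 + 6(Pb + 3) = -170 + 6Pb. Setting this equal to demand: 262 - 3Pb = -170 + 6Pb, so Pb = 48.
Sellers receive Ps = 48 + 3 = 51; x' = 262 − 3·48 = 118.
Buyers' price falls by P* − Pb = 50 − 48 = 2; sellers' price rises by Ps − P* = 51 − 50 = 1.
So consumers capture 2/3 = 2/3 of each unit of subsidy.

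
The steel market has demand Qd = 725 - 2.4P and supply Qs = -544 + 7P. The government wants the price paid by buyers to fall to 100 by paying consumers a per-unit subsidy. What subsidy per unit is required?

At a buyer price of 100, quantity demanded is 725 − 2.4·100 = 485.
Sellers supply 485 only when they receive Ps with -544 + 7·Ps = 485, i.e. Ps = 147.
s = Ps − Pb = 147 − 100 = 47.

Required subsidy s = 47 per unit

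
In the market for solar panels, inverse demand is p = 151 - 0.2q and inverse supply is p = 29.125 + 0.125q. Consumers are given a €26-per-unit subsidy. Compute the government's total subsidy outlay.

Pre-subsidy: 151 - 0.2q = 29.125 + 0.125q gives q* = 375 and p* = 76.
With the rebate, buyers effectively pay pb = ps − 26, where ps is the price sellers receive.
On the curves, pb = 151 - 0.2q and ps = 29.125 + 0.125q; the wedge ps − pb = 26 gives 29.125 + 0.125q − (151 - 0.2q) = 26, so q' = 455.
Then pb = 151 − 0.2·455 = 60 and ps = 29.125 + 0.125·455 = 86.
Government outlay = subsidy × quantity = 26 × 455 = 11830.

Government cost = €11830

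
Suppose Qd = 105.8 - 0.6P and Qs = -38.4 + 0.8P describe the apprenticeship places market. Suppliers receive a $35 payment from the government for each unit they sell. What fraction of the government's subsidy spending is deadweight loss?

DWL / government spending = 3/28

Pre-subsidy: 105.8 - 0.6P = -38.4 + 0.8P gives P* = 103, Q* = 44.
With the subsidy, sellers receive Ps = Pb + 35 for each unit, where Pb is the price buyers pay.
Supply in terms of Pb becomes Qs = -38.4 + 0.8(Pb + 35) = -10.4 + 0.8Pb. Setting this equal to demand: 105.8 - 0.6Pb = -10.4 + 0.8Pb, so Pb = 83.
Sellers receive Ps = 83 + 35 = 118; Q' = 105.8 − 0.6·83 = 56.
ΔCS = ½(44 + 56)(103 − 83) = 1000; ΔPS = ½(44 + 56)(118 − 103) = 750.
Government spending = 35 × 56 = 1960.
DWL = ½ × 35 × (56 − 44) = 210; fraction = 210 / 1960 = 3/28.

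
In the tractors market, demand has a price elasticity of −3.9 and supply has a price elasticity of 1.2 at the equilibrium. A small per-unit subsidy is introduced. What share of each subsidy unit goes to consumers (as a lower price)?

For a small subsidy around the equilibrium, the benefit split depends on the relative slopes, which at a point are proportional to the elasticities.
Buyer share = εs/(εs + |εd|) = 1.2/(1.2 + 3.9) = 4/17; seller share = |εd|/(εs + |εd|) = 13/17.

Consumer share = 4/17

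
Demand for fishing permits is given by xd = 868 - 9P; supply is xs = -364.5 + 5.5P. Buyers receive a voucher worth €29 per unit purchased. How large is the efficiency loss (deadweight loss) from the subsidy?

Pre-subsidy: 868 - 9P = -364.5 + 5.5P gives P* = 85, x* = 103.
With the rebate, buyers effectively pay Pb = Ps − 29, where Ps is the price sellers receive.
Demand in terms of Ps becomes xd = 868 − 9(Ps − 29) = 1129 - 9Ps. Setting this equal to supply: 1129 - 9Ps = -364.5 + 5.5Ps, so Ps = 103.
Buyers pay Pb = 103 − 29 = 74; x' = -364.5 + 5.5·103 = 202.
The subsidy expands output by 202 − 103 = 99 past the efficient level; on those units the gap between marginal cost and willingness to pay runs from 0 up to 29.
DWL = ½ × 29 × 99 = 1435.5.

Deadweight loss = €1435.5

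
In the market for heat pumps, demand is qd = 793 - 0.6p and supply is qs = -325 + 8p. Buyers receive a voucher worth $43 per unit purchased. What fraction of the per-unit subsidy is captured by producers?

Producer share = 3/43

Pre-subsidy: 793 - 0.6p = -325 + 8p gives p* = 130, q* = 715.
With the rebate, buyers effectively pay pb = ps − 43, where ps is the price sellers receive.
Demand in terms of ps becomes qd = 793 − 0.6(ps − 43) = 818.8 - 0.6ps. Setting this equal to supply: 818.8 - 0.6ps = -325 + 8ps, so ps = 133.
Buyers pay pb = 133 − 43 = 90; q' = -325 + 8·133 = 739.
Buyers' price falls by p* − pb = 130 − 90 = 40; sellers' price rises by ps − p* = 133 − 130 = 3.
So producers capture 3/43 = 3/43 of each unit of subsidy.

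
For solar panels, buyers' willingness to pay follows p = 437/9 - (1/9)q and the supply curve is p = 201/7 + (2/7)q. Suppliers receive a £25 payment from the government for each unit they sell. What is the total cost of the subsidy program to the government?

Pre-subsidy: 437/9 - (1/9)q = 201/7 + (2/7)q gives q* = 50 and p* = 43.
With the subsidy, sellers receive ps = pb + 25 for each unit, where pb is the price buyers pay.
On the curves, pb = 437/9 - (1/9)q and ps = 201/7 + (2/7)q; the wedge ps − pb = 25 gives 201/7 + (2/7)q − (437/9 - (1/9)q) = 25, so q' = 113.
Then pb = 437/9 − (1/9)·113 = 36 and ps = 201/7 + (2/7)·113 = 61.
Government outlay = subsidy × quantity = 25 × 113 = 2825.

Government cost = £2825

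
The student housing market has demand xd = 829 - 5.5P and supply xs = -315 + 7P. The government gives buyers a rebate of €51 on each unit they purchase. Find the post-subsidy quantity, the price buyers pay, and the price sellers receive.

Pre-subsidy: 829 - 5.5P = -315 + 7P gives P* = 91.52, x* = 325.64.
With the rebate, buyers effectively pay Pb = Ps − 51, where Ps is the price sellers receive.
Demand in terms of Ps becomes xd = 829 − 5.5(Ps − 51) = 1109.5 - 5.5Ps. Setting this equal to supply: 1109.5 - 5.5Ps = -315 + 7Ps, so Ps = 113.96.
Buyers pay Pb = 113.96 − 51 = 62.96; x' = -315 + 7·113.96 = 482.72.

x' = 482.72; buyers pay €62.96; sellers receive €113.96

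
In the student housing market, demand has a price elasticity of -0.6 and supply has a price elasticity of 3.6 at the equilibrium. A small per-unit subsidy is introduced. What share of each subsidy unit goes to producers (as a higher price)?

For a small subsidy around the equilibrium, the benefit split depends on the relative slopes, which at a point are proportional to the elasticities.
Buyer share = εs/(εs + |εd|) = 3.6/(3.6 + 0.6) = 6/7; seller share = |εd|/(εs + |εd|) = 1/7.
So producers capture 1/7 of the subsidy.

Producer share = 1/7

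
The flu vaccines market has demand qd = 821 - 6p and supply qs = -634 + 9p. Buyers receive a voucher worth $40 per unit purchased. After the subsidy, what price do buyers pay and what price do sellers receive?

Buyers pay $73; sellers receive $113

Pre-subsidy: 821 - 6p = -634 + 9p gives p* = 97, q* = 239.
With the rebate, buyers effectively pay pb = ps − 40, where ps is the price sellers receive.
Demand in terms of ps becomes qd = 821 − 6(ps − 40) = 1061 - 6ps. Setting this equal to supply: 1061 - 6ps = -634 + 9ps, so ps = 113.
Buyers pay pb = 113 − 40 = 73; q' = -634 + 9·113 = 383.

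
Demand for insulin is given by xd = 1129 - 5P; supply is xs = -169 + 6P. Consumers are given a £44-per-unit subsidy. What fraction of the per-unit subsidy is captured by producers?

Pre-subsidy: 1129 - 5P = -169 + 6P gives P* = 118, x* = 539.
With the rebate, buyers effectively pay Pb = Ps − 44, where Ps is the price sellers receive.
Demand in terms of Ps becomes xd = 1129 − 5(Ps − 44) = 1349 - 5Ps. Setting this equal to supply: 1349 - 5Ps = -169 + 6Ps, so Ps = 138.
Buyers pay Pb = 138 − 44 = 94; x' = -169 + 6·138 = 659.
Buyers' price falls by P* − Pb = 118 − 94 = 24; sellers' price rises by Ps − P* = 138 − 118 = 20.
So producers capture 20/44 = 5/11 of each unit of subsidy.

Producer share = 5/11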